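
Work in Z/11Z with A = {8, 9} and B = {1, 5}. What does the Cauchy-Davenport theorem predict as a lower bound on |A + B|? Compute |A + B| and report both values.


Cauchy-Davenport: |A + B| ≥ min(p, |A| + |B| - 1) for A, B nonempty in Z/pZ.
|A| = 2, |B| = 2, p = 11.
CD lower bound = min(11, 2 + 2 - 1) = min(11, 3) = 3.
Compute A + B mod 11 directly:
a = 8: 8+1=9, 8+5=2
a = 9: 9+1=10, 9+5=3
A + B = {2, 3, 9, 10}, so |A + B| = 4.
Verify: 4 ≥ 3? Yes ✓.

CD lower bound = 3, actual |A + B| = 4.


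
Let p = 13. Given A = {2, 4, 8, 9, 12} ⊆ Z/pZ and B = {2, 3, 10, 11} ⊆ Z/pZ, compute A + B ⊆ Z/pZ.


Work in Z/13Z: reduce every sum a + b modulo 13.
Enumerate all 20 pairs:
a = 2: 2+2=4, 2+3=5, 2+10=12, 2+11=0
a = 4: 4+2=6, 4+3=7, 4+10=1, 4+11=2
a = 8: 8+2=10, 8+3=11, 8+10=5, 8+11=6
a = 9: 9+2=11, 9+3=12, 9+10=6, 9+11=7
a = 12: 12+2=1, 12+3=2, 12+10=9, 12+11=10
Distinct residues collected: {0, 1, 2, 4, 5, 6, 7, 9, 10, 11, 12}
|A + B| = 11 (out of 13 total residues).

A + B = {0, 1, 2, 4, 5, 6, 7, 9, 10, 11, 12}


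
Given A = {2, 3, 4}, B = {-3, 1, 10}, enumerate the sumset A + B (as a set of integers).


A + B = {a + b : a ∈ A, b ∈ B}.
Enumerate all |A|·|B| = 3·3 = 9 pairs (a, b) and collect distinct sums.
a = 2: 2+-3=-1, 2+1=3, 2+10=12
a = 3: 3+-3=0, 3+1=4, 3+10=13
a = 4: 4+-3=1, 4+1=5, 4+10=14
Collecting distinct sums: A + B = {-1, 0, 1, 3, 4, 5, 12, 13, 14}
|A + B| = 9

A + B = {-1, 0, 1, 3, 4, 5, 12, 13, 14}


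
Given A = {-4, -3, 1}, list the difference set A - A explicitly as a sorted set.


A - A = {a - a' : a, a' ∈ A}.
Compute a - a' for each ordered pair (a, a'):
a = -4: -4--4=0, -4--3=-1, -4-1=-5
a = -3: -3--4=1, -3--3=0, -3-1=-4
a = 1: 1--4=5, 1--3=4, 1-1=0
Collecting distinct values (and noting 0 appears from a-a):
A - A = {-5, -4, -1, 0, 1, 4, 5}
|A - A| = 7

A - A = {-5, -4, -1, 0, 1, 4, 5}


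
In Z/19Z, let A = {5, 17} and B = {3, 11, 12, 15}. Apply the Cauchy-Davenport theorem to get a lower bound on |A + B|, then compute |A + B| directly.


Cauchy-Davenport: |A + B| ≥ min(p, |A| + |B| - 1) for A, B nonempty in Z/pZ.
|A| = 2, |B| = 4, p = 19.
CD lower bound = min(19, 2 + 4 - 1) = min(19, 5) = 5.
Compute A + B mod 19 directly:
a = 5: 5+3=8, 5+11=16, 5+12=17, 5+15=1
a = 17: 17+3=1, 17+11=9, 17+12=10, 17+15=13
A + B = {1, 8, 9, 10, 13, 16, 17}, so |A + B| = 7.
Verify: 7 ≥ 5? Yes ✓.

CD lower bound = 5, actual |A + B| = 7.


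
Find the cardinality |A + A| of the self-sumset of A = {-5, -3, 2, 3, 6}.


A + A = {a + a' : a, a' ∈ A}; |A| = 5.
General bounds: 2|A| - 1 ≤ |A + A| ≤ |A|(|A|+1)/2, i.e. 9 ≤ |A + A| ≤ 15.
Lower bound 2|A|-1 is attained iff A is an arithmetic progression.
Enumerate sums a + a' for a ≤ a' (symmetric, so this suffices):
a = -5: -5+-5=-10, -5+-3=-8, -5+2=-3, -5+3=-2, -5+6=1
a = -3: -3+-3=-6, -3+2=-1, -3+3=0, -3+6=3
a = 2: 2+2=4, 2+3=5, 2+6=8
a = 3: 3+3=6, 3+6=9
a = 6: 6+6=12
Distinct sums: {-10, -8, -6, -3, -2, -1, 0, 1, 3, 4, 5, 6, 8, 9, 12}
|A + A| = 15

|A + A| = 15


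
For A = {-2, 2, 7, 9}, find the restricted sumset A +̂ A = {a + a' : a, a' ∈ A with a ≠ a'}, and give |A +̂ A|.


Restricted sumset: A +̂ A = {a + a' : a ∈ A, a' ∈ A, a ≠ a'}.
Equivalently, take A + A and drop any sum 2a that is achievable ONLY as a + a for a ∈ A (i.e. sums representable only with equal summands).
Enumerate pairs (a, a') with a < a' (symmetric, so each unordered pair gives one sum; this covers all a ≠ a'):
  -2 + 2 = 0
  -2 + 7 = 5
  -2 + 9 = 7
  2 + 7 = 9
  2 + 9 = 11
  7 + 9 = 16
Collected distinct sums: {0, 5, 7, 9, 11, 16}
|A +̂ A| = 6
(Reference bound: |A +̂ A| ≥ 2|A| - 3 for |A| ≥ 2, with |A| = 4 giving ≥ 5.)

|A +̂ A| = 6


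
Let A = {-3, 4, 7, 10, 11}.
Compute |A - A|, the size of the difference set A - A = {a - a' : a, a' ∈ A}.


A - A = {a - a' : a, a' ∈ A}; |A| = 5.
Bounds: 2|A|-1 ≤ |A - A| ≤ |A|² - |A| + 1, i.e. 9 ≤ |A - A| ≤ 21.
Note: 0 ∈ A - A always (from a - a). The set is symmetric: if d ∈ A - A then -d ∈ A - A.
Enumerate nonzero differences d = a - a' with a > a' (then include -d):
Positive differences: {1, 3, 4, 6, 7, 10, 13, 14}
Full difference set: {0} ∪ (positive diffs) ∪ (negative diffs).
|A - A| = 1 + 2·8 = 17 (matches direct enumeration: 17).

|A - A| = 17


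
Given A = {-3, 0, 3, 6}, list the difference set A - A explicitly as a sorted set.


A - A = {a - a' : a, a' ∈ A}.
Compute a - a' for each ordered pair (a, a'):
a = -3: -3--3=0, -3-0=-3, -3-3=-6, -3-6=-9
a = 0: 0--3=3, 0-0=0, 0-3=-3, 0-6=-6
a = 3: 3--3=6, 3-0=3, 3-3=0, 3-6=-3
a = 6: 6--3=9, 6-0=6, 6-3=3, 6-6=0
Collecting distinct values (and noting 0 appears from a-a):
A - A = {-9, -6, -3, 0, 3, 6, 9}
|A - A| = 7

A - A = {-9, -6, -3, 0, 3, 6, 9}


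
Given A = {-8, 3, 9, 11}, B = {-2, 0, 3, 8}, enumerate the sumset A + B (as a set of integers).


A + B = {a + b : a ∈ A, b ∈ B}.
Enumerate all |A|·|B| = 4·4 = 16 pairs (a, b) and collect distinct sums.
a = -8: -8+-2=-10, -8+0=-8, -8+3=-5, -8+8=0
a = 3: 3+-2=1, 3+0=3, 3+3=6, 3+8=11
a = 9: 9+-2=7, 9+0=9, 9+3=12, 9+8=17
a = 11: 11+-2=9, 11+0=11, 11+3=14, 11+8=19
Collecting distinct sums: A + B = {-10, -8, -5, 0, 1, 3, 6, 7, 9, 11, 12, 14, 17, 19}
|A + B| = 14

A + B = {-10, -8, -5, 0, 1, 3, 6, 7, 9, 11, 12, 14, 17, 19}


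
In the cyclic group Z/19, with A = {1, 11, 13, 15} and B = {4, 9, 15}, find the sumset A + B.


Work in Z/19Z: reduce every sum a + b modulo 19.
Enumerate all 12 pairs:
a = 1: 1+4=5, 1+9=10, 1+15=16
a = 11: 11+4=15, 11+9=1, 11+15=7
a = 13: 13+4=17, 13+9=3, 13+15=9
a = 15: 15+4=0, 15+9=5, 15+15=11
Distinct residues collected: {0, 1, 3, 5, 7, 9, 10, 11, 15, 16, 17}
|A + B| = 11 (out of 19 total residues).

A + B = {0, 1, 3, 5, 7, 9, 10, 11, 15, 16, 17}


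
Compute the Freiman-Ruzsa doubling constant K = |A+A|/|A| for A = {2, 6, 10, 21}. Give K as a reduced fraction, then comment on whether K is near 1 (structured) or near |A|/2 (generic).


|A| = 4.
Compute A + A by enumerating all 16 pairs.
A + A = {4, 8, 12, 16, 20, 23, 27, 31, 42}, so |A + A| = 9.
K = |A + A| / |A| = 9/4 (already in lowest terms) ≈ 2.2500.
Reference: AP of size 4 gives K = 7/4 ≈ 1.7500; a fully generic set of size 4 gives K ≈ 2.5000.

|A| = 4, |A + A| = 9, K = 9/4.


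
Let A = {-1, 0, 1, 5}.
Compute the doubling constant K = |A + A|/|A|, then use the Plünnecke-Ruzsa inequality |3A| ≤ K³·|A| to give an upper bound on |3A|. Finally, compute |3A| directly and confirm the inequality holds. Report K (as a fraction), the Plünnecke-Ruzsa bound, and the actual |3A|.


|A| = 4.
Step 1: Compute A + A by enumerating all 16 pairs.
A + A = {-2, -1, 0, 1, 2, 4, 5, 6, 10}, so |A + A| = 9.
Step 2: Doubling constant K = |A + A|/|A| = 9/4 = 9/4 ≈ 2.2500.
Step 3: Plünnecke-Ruzsa gives |3A| ≤ K³·|A| = (2.2500)³ · 4 ≈ 45.5625.
Step 4: Compute 3A = A + A + A directly by enumerating all triples (a,b,c) ∈ A³; |3A| = 15.
Step 5: Check 15 ≤ 45.5625? Yes ✓.

K = 9/4, Plünnecke-Ruzsa bound K³|A| ≈ 45.5625, |3A| = 15, inequality holds.


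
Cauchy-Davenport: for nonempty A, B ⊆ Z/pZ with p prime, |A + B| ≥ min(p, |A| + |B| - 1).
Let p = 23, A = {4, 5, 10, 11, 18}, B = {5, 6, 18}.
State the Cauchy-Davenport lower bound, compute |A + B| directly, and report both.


Cauchy-Davenport: |A + B| ≥ min(p, |A| + |B| - 1) for A, B nonempty in Z/pZ.
|A| = 5, |B| = 3, p = 23.
CD lower bound = min(23, 5 + 3 - 1) = min(23, 7) = 7.
Compute A + B mod 23 directly:
a = 4: 4+5=9, 4+6=10, 4+18=22
a = 5: 5+5=10, 5+6=11, 5+18=0
a = 10: 10+5=15, 10+6=16, 10+18=5
a = 11: 11+5=16, 11+6=17, 11+18=6
a = 18: 18+5=0, 18+6=1, 18+18=13
A + B = {0, 1, 5, 6, 9, 10, 11, 13, 15, 16, 17, 22}, so |A + B| = 12.
Verify: 12 ≥ 7? Yes ✓.

CD lower bound = 7, actual |A + B| = 12.


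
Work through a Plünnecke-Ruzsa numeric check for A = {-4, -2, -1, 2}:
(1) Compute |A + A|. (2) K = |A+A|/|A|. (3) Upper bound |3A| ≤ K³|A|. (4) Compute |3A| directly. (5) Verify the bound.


|A| = 4.
Step 1: Compute A + A by enumerating all 16 pairs.
A + A = {-8, -6, -5, -4, -3, -2, 0, 1, 4}, so |A + A| = 9.
Step 2: Doubling constant K = |A + A|/|A| = 9/4 = 9/4 ≈ 2.2500.
Step 3: Plünnecke-Ruzsa gives |3A| ≤ K³·|A| = (2.2500)³ · 4 ≈ 45.5625.
Step 4: Compute 3A = A + A + A directly by enumerating all triples (a,b,c) ∈ A³; |3A| = 15.
Step 5: Check 15 ≤ 45.5625? Yes ✓.

K = 9/4, Plünnecke-Ruzsa bound K³|A| ≈ 45.5625, |3A| = 15, inequality holds.


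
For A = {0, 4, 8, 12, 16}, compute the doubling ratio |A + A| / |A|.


|A| = 5.
Compute A + A by enumerating all 25 pairs.
A + A = {0, 4, 8, 12, 16, 20, 24, 28, 32}, so |A + A| = 9.
K = |A + A| / |A| = 9/5 (already in lowest terms) ≈ 1.8000.
Reference: AP of size 5 gives K = 9/5 ≈ 1.8000; a fully generic set of size 5 gives K ≈ 3.0000.

|A| = 5, |A + A| = 9, K = 9/5.


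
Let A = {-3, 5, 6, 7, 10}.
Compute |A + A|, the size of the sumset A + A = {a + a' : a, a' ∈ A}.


A + A = {a + a' : a, a' ∈ A}; |A| = 5.
General bounds: 2|A| - 1 ≤ |A + A| ≤ |A|(|A|+1)/2, i.e. 9 ≤ |A + A| ≤ 15.
Lower bound 2|A|-1 is attained iff A is an arithmetic progression.
Enumerate sums a + a' for a ≤ a' (symmetric, so this suffices):
a = -3: -3+-3=-6, -3+5=2, -3+6=3, -3+7=4, -3+10=7
a = 5: 5+5=10, 5+6=11, 5+7=12, 5+10=15
a = 6: 6+6=12, 6+7=13, 6+10=16
a = 7: 7+7=14, 7+10=17
a = 10: 10+10=20
Distinct sums: {-6, 2, 3, 4, 7, 10, 11, 12, 13, 14, 15, 16, 17, 20}
|A + A| = 14

|A + A| = 14


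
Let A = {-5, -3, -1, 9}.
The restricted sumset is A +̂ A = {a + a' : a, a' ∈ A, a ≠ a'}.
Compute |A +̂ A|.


Restricted sumset: A +̂ A = {a + a' : a ∈ A, a' ∈ A, a ≠ a'}.
Equivalently, take A + A and drop any sum 2a that is achievable ONLY as a + a for a ∈ A (i.e. sums representable only with equal summands).
Enumerate pairs (a, a') with a < a' (symmetric, so each unordered pair gives one sum; this covers all a ≠ a'):
  -5 + -3 = -8
  -5 + -1 = -6
  -5 + 9 = 4
  -3 + -1 = -4
  -3 + 9 = 6
  -1 + 9 = 8
Collected distinct sums: {-8, -6, -4, 4, 6, 8}
|A +̂ A| = 6
(Reference bound: |A +̂ A| ≥ 2|A| - 3 for |A| ≥ 2, with |A| = 4 giving ≥ 5.)

|A +̂ A| = 6


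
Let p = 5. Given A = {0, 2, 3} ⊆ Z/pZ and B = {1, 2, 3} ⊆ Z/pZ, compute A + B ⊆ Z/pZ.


Work in Z/5Z: reduce every sum a + b modulo 5.
Enumerate all 9 pairs:
a = 0: 0+1=1, 0+2=2, 0+3=3
a = 2: 2+1=3, 2+2=4, 2+3=0
a = 3: 3+1=4, 3+2=0, 3+3=1
Distinct residues collected: {0, 1, 2, 3, 4}
|A + B| = 5 (out of 5 total residues).

A + B = {0, 1, 2, 3, 4}


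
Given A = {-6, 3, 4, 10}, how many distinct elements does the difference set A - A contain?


A - A = {a - a' : a, a' ∈ A}; |A| = 4.
Bounds: 2|A|-1 ≤ |A - A| ≤ |A|² - |A| + 1, i.e. 7 ≤ |A - A| ≤ 13.
Note: 0 ∈ A - A always (from a - a). The set is symmetric: if d ∈ A - A then -d ∈ A - A.
Enumerate nonzero differences d = a - a' with a > a' (then include -d):
Positive differences: {1, 6, 7, 9, 10, 16}
Full difference set: {0} ∪ (positive diffs) ∪ (negative diffs).
|A - A| = 1 + 2·6 = 13 (matches direct enumeration: 13).

|A - A| = 13


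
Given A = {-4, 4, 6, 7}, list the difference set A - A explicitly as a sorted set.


A - A = {a - a' : a, a' ∈ A}.
Compute a - a' for each ordered pair (a, a'):
a = -4: -4--4=0, -4-4=-8, -4-6=-10, -4-7=-11
a = 4: 4--4=8, 4-4=0, 4-6=-2, 4-7=-3
a = 6: 6--4=10, 6-4=2, 6-6=0, 6-7=-1
a = 7: 7--4=11, 7-4=3, 7-6=1, 7-7=0
Collecting distinct values (and noting 0 appears from a-a):
A - A = {-11, -10, -8, -3, -2, -1, 0, 1, 2, 3, 8, 10, 11}
|A - A| = 13

A - A = {-11, -10, -8, -3, -2, -1, 0, 1, 2, 3, 8, 10, 11}


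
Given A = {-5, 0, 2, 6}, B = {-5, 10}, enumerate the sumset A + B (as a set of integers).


A + B = {a + b : a ∈ A, b ∈ B}.
Enumerate all |A|·|B| = 4·2 = 8 pairs (a, b) and collect distinct sums.
a = -5: -5+-5=-10, -5+10=5
a = 0: 0+-5=-5, 0+10=10
a = 2: 2+-5=-3, 2+10=12
a = 6: 6+-5=1, 6+10=16
Collecting distinct sums: A + B = {-10, -5, -3, 1, 5, 10, 12, 16}
|A + B| = 8

A + B = {-10, -5, -3, 1, 5, 10, 12, 16}


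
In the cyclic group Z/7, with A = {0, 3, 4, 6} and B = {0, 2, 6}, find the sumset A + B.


Work in Z/7Z: reduce every sum a + b modulo 7.
Enumerate all 12 pairs:
a = 0: 0+0=0, 0+2=2, 0+6=6
a = 3: 3+0=3, 3+2=5, 3+6=2
a = 4: 4+0=4, 4+2=6, 4+6=3
a = 6: 6+0=6, 6+2=1, 6+6=5
Distinct residues collected: {0, 1, 2, 3, 4, 5, 6}
|A + B| = 7 (out of 7 total residues).

A + B = {0, 1, 2, 3, 4, 5, 6}


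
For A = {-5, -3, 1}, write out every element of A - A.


A - A = {a - a' : a, a' ∈ A}.
Compute a - a' for each ordered pair (a, a'):
a = -5: -5--5=0, -5--3=-2, -5-1=-6
a = -3: -3--5=2, -3--3=0, -3-1=-4
a = 1: 1--5=6, 1--3=4, 1-1=0
Collecting distinct values (and noting 0 appears from a-a):
A - A = {-6, -4, -2, 0, 2, 4, 6}
|A - A| = 7

A - A = {-6, -4, -2, 0, 2, 4, 6}


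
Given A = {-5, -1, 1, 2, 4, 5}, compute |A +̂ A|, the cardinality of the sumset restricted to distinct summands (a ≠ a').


Restricted sumset: A +̂ A = {a + a' : a ∈ A, a' ∈ A, a ≠ a'}.
Equivalently, take A + A and drop any sum 2a that is achievable ONLY as a + a for a ∈ A (i.e. sums representable only with equal summands).
Enumerate pairs (a, a') with a < a' (symmetric, so each unordered pair gives one sum; this covers all a ≠ a'):
  -5 + -1 = -6
  -5 + 1 = -4
  -5 + 2 = -3
  -5 + 4 = -1
  -5 + 5 = 0
  -1 + 1 = 0
  -1 + 2 = 1
  -1 + 4 = 3
  -1 + 5 = 4
  1 + 2 = 3
  1 + 4 = 5
  1 + 5 = 6
  2 + 4 = 6
  2 + 5 = 7
  4 + 5 = 9
Collected distinct sums: {-6, -4, -3, -1, 0, 1, 3, 4, 5, 6, 7, 9}
|A +̂ A| = 12
(Reference bound: |A +̂ A| ≥ 2|A| - 3 for |A| ≥ 2, with |A| = 6 giving ≥ 9.)

|A +̂ A| = 12


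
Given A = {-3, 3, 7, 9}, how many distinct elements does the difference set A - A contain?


A - A = {a - a' : a, a' ∈ A}; |A| = 4.
Bounds: 2|A|-1 ≤ |A - A| ≤ |A|² - |A| + 1, i.e. 7 ≤ |A - A| ≤ 13.
Note: 0 ∈ A - A always (from a - a). The set is symmetric: if d ∈ A - A then -d ∈ A - A.
Enumerate nonzero differences d = a - a' with a > a' (then include -d):
Positive differences: {2, 4, 6, 10, 12}
Full difference set: {0} ∪ (positive diffs) ∪ (negative diffs).
|A - A| = 1 + 2·5 = 11 (matches direct enumeration: 11).

|A - A| = 11


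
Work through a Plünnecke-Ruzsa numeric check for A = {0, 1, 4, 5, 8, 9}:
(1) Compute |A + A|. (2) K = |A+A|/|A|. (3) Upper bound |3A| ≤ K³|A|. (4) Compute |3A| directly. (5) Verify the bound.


|A| = 6.
Step 1: Compute A + A by enumerating all 36 pairs.
A + A = {0, 1, 2, 4, 5, 6, 8, 9, 10, 12, 13, 14, 16, 17, 18}, so |A + A| = 15.
Step 2: Doubling constant K = |A + A|/|A| = 15/6 = 15/6 ≈ 2.5000.
Step 3: Plünnecke-Ruzsa gives |3A| ≤ K³·|A| = (2.5000)³ · 6 ≈ 93.7500.
Step 4: Compute 3A = A + A + A directly by enumerating all triples (a,b,c) ∈ A³; |3A| = 28.
Step 5: Check 28 ≤ 93.7500? Yes ✓.

K = 15/6, Plünnecke-Ruzsa bound K³|A| ≈ 93.7500, |3A| = 28, inequality holds.


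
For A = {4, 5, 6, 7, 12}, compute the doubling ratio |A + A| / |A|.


|A| = 5.
Compute A + A by enumerating all 25 pairs.
A + A = {8, 9, 10, 11, 12, 13, 14, 16, 17, 18, 19, 24}, so |A + A| = 12.
K = |A + A| / |A| = 12/5 (already in lowest terms) ≈ 2.4000.
Reference: AP of size 5 gives K = 9/5 ≈ 1.8000; a fully generic set of size 5 gives K ≈ 3.0000.

|A| = 5, |A + A| = 12, K = 12/5.


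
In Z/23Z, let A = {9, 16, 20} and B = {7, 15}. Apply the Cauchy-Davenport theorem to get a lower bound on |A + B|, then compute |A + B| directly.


Cauchy-Davenport: |A + B| ≥ min(p, |A| + |B| - 1) for A, B nonempty in Z/pZ.
|A| = 3, |B| = 2, p = 23.
CD lower bound = min(23, 3 + 2 - 1) = min(23, 4) = 4.
Compute A + B mod 23 directly:
a = 9: 9+7=16, 9+15=1
a = 16: 16+7=0, 16+15=8
a = 20: 20+7=4, 20+15=12
A + B = {0, 1, 4, 8, 12, 16}, so |A + B| = 6.
Verify: 6 ≥ 4? Yes ✓.

CD lower bound = 4, actual |A + B| = 6.


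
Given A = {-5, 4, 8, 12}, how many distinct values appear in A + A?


A + A = {a + a' : a, a' ∈ A}; |A| = 4.
General bounds: 2|A| - 1 ≤ |A + A| ≤ |A|(|A|+1)/2, i.e. 7 ≤ |A + A| ≤ 10.
Lower bound 2|A|-1 is attained iff A is an arithmetic progression.
Enumerate sums a + a' for a ≤ a' (symmetric, so this suffices):
a = -5: -5+-5=-10, -5+4=-1, -5+8=3, -5+12=7
a = 4: 4+4=8, 4+8=12, 4+12=16
a = 8: 8+8=16, 8+12=20
a = 12: 12+12=24
Distinct sums: {-10, -1, 3, 7, 8, 12, 16, 20, 24}
|A + A| = 9

|A + A| = 9


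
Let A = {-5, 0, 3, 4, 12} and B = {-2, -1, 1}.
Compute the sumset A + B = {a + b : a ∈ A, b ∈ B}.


A + B = {a + b : a ∈ A, b ∈ B}.
Enumerate all |A|·|B| = 5·3 = 15 pairs (a, b) and collect distinct sums.
a = -5: -5+-2=-7, -5+-1=-6, -5+1=-4
a = 0: 0+-2=-2, 0+-1=-1, 0+1=1
a = 3: 3+-2=1, 3+-1=2, 3+1=4
a = 4: 4+-2=2, 4+-1=3, 4+1=5
a = 12: 12+-2=10, 12+-1=11, 12+1=13
Collecting distinct sums: A + B = {-7, -6, -4, -2, -1, 1, 2, 3, 4, 5, 10, 11, 13}
|A + B| = 13

A + B = {-7, -6, -4, -2, -1, 1, 2, 3, 4, 5, 10, 11, 13}


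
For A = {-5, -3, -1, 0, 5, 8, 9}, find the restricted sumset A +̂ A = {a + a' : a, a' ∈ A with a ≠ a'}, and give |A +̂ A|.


Restricted sumset: A +̂ A = {a + a' : a ∈ A, a' ∈ A, a ≠ a'}.
Equivalently, take A + A and drop any sum 2a that is achievable ONLY as a + a for a ∈ A (i.e. sums representable only with equal summands).
Enumerate pairs (a, a') with a < a' (symmetric, so each unordered pair gives one sum; this covers all a ≠ a'):
  -5 + -3 = -8
  -5 + -1 = -6
  -5 + 0 = -5
  -5 + 5 = 0
  -5 + 8 = 3
  -5 + 9 = 4
  -3 + -1 = -4
  -3 + 0 = -3
  -3 + 5 = 2
  -3 + 8 = 5
  -3 + 9 = 6
  -1 + 0 = -1
  -1 + 5 = 4
  -1 + 8 = 7
  -1 + 9 = 8
  0 + 5 = 5
  0 + 8 = 8
  0 + 9 = 9
  5 + 8 = 13
  5 + 9 = 14
  8 + 9 = 17
Collected distinct sums: {-8, -6, -5, -4, -3, -1, 0, 2, 3, 4, 5, 6, 7, 8, 9, 13, 14, 17}
|A +̂ A| = 18
(Reference bound: |A +̂ A| ≥ 2|A| - 3 for |A| ≥ 2, with |A| = 7 giving ≥ 11.)

|A +̂ A| = 18


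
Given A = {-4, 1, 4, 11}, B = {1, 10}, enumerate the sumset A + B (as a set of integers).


A + B = {a + b : a ∈ A, b ∈ B}.
Enumerate all |A|·|B| = 4·2 = 8 pairs (a, b) and collect distinct sums.
a = -4: -4+1=-3, -4+10=6
a = 1: 1+1=2, 1+10=11
a = 4: 4+1=5, 4+10=14
a = 11: 11+1=12, 11+10=21
Collecting distinct sums: A + B = {-3, 2, 5, 6, 11, 12, 14, 21}
|A + B| = 8

A + B = {-3, 2, 5, 6, 11, 12, 14, 21}


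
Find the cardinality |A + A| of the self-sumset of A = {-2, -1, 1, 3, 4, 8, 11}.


A + A = {a + a' : a, a' ∈ A}; |A| = 7.
General bounds: 2|A| - 1 ≤ |A + A| ≤ |A|(|A|+1)/2, i.e. 13 ≤ |A + A| ≤ 28.
Lower bound 2|A|-1 is attained iff A is an arithmetic progression.
Enumerate sums a + a' for a ≤ a' (symmetric, so this suffices):
a = -2: -2+-2=-4, -2+-1=-3, -2+1=-1, -2+3=1, -2+4=2, -2+8=6, -2+11=9
a = -1: -1+-1=-2, -1+1=0, -1+3=2, -1+4=3, -1+8=7, -1+11=10
a = 1: 1+1=2, 1+3=4, 1+4=5, 1+8=9, 1+11=12
a = 3: 3+3=6, 3+4=7, 3+8=11, 3+11=14
a = 4: 4+4=8, 4+8=12, 4+11=15
a = 8: 8+8=16, 8+11=19
a = 11: 11+11=22
Distinct sums: {-4, -3, -2, -1, 0, 1, 2, 3, 4, 5, 6, 7, 8, 9, 10, 11, 12, 14, 15, 16, 19, 22}
|A + A| = 22

|A + A| = 22


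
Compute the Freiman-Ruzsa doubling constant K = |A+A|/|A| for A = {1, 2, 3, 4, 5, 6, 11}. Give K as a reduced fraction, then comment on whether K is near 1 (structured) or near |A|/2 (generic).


|A| = 7.
Compute A + A by enumerating all 49 pairs.
A + A = {2, 3, 4, 5, 6, 7, 8, 9, 10, 11, 12, 13, 14, 15, 16, 17, 22}, so |A + A| = 17.
K = |A + A| / |A| = 17/7 (already in lowest terms) ≈ 2.4286.
Reference: AP of size 7 gives K = 13/7 ≈ 1.8571; a fully generic set of size 7 gives K ≈ 4.0000.

|A| = 7, |A + A| = 17, K = 17/7.


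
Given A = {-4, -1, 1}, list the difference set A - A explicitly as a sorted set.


A - A = {a - a' : a, a' ∈ A}.
Compute a - a' for each ordered pair (a, a'):
a = -4: -4--4=0, -4--1=-3, -4-1=-5
a = -1: -1--4=3, -1--1=0, -1-1=-2
a = 1: 1--4=5, 1--1=2, 1-1=0
Collecting distinct values (and noting 0 appears from a-a):
A - A = {-5, -3, -2, 0, 2, 3, 5}
|A - A| = 7

A - A = {-5, -3, -2, 0, 2, 3, 5}


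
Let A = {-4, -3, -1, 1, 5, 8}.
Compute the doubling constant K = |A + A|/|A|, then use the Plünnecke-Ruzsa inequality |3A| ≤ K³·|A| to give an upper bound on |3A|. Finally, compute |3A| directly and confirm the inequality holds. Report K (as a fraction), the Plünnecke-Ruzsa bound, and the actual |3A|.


|A| = 6.
Step 1: Compute A + A by enumerating all 36 pairs.
A + A = {-8, -7, -6, -5, -4, -3, -2, 0, 1, 2, 4, 5, 6, 7, 9, 10, 13, 16}, so |A + A| = 18.
Step 2: Doubling constant K = |A + A|/|A| = 18/6 = 18/6 ≈ 3.0000.
Step 3: Plünnecke-Ruzsa gives |3A| ≤ K³·|A| = (3.0000)³ · 6 ≈ 162.0000.
Step 4: Compute 3A = A + A + A directly by enumerating all triples (a,b,c) ∈ A³; |3A| = 32.
Step 5: Check 32 ≤ 162.0000? Yes ✓.

K = 18/6, Plünnecke-Ruzsa bound K³|A| ≈ 162.0000, |3A| = 32, inequality holds.


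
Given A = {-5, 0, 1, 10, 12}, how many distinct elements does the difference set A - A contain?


A - A = {a - a' : a, a' ∈ A}; |A| = 5.
Bounds: 2|A|-1 ≤ |A - A| ≤ |A|² - |A| + 1, i.e. 9 ≤ |A - A| ≤ 21.
Note: 0 ∈ A - A always (from a - a). The set is symmetric: if d ∈ A - A then -d ∈ A - A.
Enumerate nonzero differences d = a - a' with a > a' (then include -d):
Positive differences: {1, 2, 5, 6, 9, 10, 11, 12, 15, 17}
Full difference set: {0} ∪ (positive diffs) ∪ (negative diffs).
|A - A| = 1 + 2·10 = 21 (matches direct enumeration: 21).

|A - A| = 21


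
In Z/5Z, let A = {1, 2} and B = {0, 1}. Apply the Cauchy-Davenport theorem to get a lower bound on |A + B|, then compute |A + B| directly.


Cauchy-Davenport: |A + B| ≥ min(p, |A| + |B| - 1) for A, B nonempty in Z/pZ.
|A| = 2, |B| = 2, p = 5.
CD lower bound = min(5, 2 + 2 - 1) = min(5, 3) = 3.
Compute A + B mod 5 directly:
a = 1: 1+0=1, 1+1=2
a = 2: 2+0=2, 2+1=3
A + B = {1, 2, 3}, so |A + B| = 3.
Verify: 3 ≥ 3? Yes ✓.

CD lower bound = 3, actual |A + B| = 3.


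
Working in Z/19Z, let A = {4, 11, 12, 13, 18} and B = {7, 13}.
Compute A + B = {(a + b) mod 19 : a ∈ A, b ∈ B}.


Work in Z/19Z: reduce every sum a + b modulo 19.
Enumerate all 10 pairs:
a = 4: 4+7=11, 4+13=17
a = 11: 11+7=18, 11+13=5
a = 12: 12+7=0, 12+13=6
a = 13: 13+7=1, 13+13=7
a = 18: 18+7=6, 18+13=12
Distinct residues collected: {0, 1, 5, 6, 7, 11, 12, 17, 18}
|A + B| = 9 (out of 19 total residues).

A + B = {0, 1, 5, 6, 7, 11, 12, 17, 18}


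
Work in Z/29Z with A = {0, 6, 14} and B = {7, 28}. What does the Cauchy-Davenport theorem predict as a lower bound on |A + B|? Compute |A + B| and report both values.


Cauchy-Davenport: |A + B| ≥ min(p, |A| + |B| - 1) for A, B nonempty in Z/pZ.
|A| = 3, |B| = 2, p = 29.
CD lower bound = min(29, 3 + 2 - 1) = min(29, 4) = 4.
Compute A + B mod 29 directly:
a = 0: 0+7=7, 0+28=28
a = 6: 6+7=13, 6+28=5
a = 14: 14+7=21, 14+28=13
A + B = {5, 7, 13, 21, 28}, so |A + B| = 5.
Verify: 5 ≥ 4? Yes ✓.

CD lower bound = 4, actual |A + B| = 5.


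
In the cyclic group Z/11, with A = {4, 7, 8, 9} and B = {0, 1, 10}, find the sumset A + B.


Work in Z/11Z: reduce every sum a + b modulo 11.
Enumerate all 12 pairs:
a = 4: 4+0=4, 4+1=5, 4+10=3
a = 7: 7+0=7, 7+1=8, 7+10=6
a = 8: 8+0=8, 8+1=9, 8+10=7
a = 9: 9+0=9, 9+1=10, 9+10=8
Distinct residues collected: {3, 4, 5, 6, 7, 8, 9, 10}
|A + B| = 8 (out of 11 total residues).

A + B = {3, 4, 5, 6, 7, 8, 9, 10}


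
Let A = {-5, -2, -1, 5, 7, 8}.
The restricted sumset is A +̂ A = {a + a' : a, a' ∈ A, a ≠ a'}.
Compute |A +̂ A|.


Restricted sumset: A +̂ A = {a + a' : a ∈ A, a' ∈ A, a ≠ a'}.
Equivalently, take A + A and drop any sum 2a that is achievable ONLY as a + a for a ∈ A (i.e. sums representable only with equal summands).
Enumerate pairs (a, a') with a < a' (symmetric, so each unordered pair gives one sum; this covers all a ≠ a'):
  -5 + -2 = -7
  -5 + -1 = -6
  -5 + 5 = 0
  -5 + 7 = 2
  -5 + 8 = 3
  -2 + -1 = -3
  -2 + 5 = 3
  -2 + 7 = 5
  -2 + 8 = 6
  -1 + 5 = 4
  -1 + 7 = 6
  -1 + 8 = 7
  5 + 7 = 12
  5 + 8 = 13
  7 + 8 = 15
Collected distinct sums: {-7, -6, -3, 0, 2, 3, 4, 5, 6, 7, 12, 13, 15}
|A +̂ A| = 13
(Reference bound: |A +̂ A| ≥ 2|A| - 3 for |A| ≥ 2, with |A| = 6 giving ≥ 9.)

|A +̂ A| = 13


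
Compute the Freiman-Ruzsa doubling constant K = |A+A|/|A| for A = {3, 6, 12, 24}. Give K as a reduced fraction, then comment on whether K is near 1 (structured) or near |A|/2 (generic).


|A| = 4.
Compute A + A by enumerating all 16 pairs.
A + A = {6, 9, 12, 15, 18, 24, 27, 30, 36, 48}, so |A + A| = 10.
K = |A + A| / |A| = 10/4 = 5/2 ≈ 2.5000.
Reference: AP of size 4 gives K = 7/4 ≈ 1.7500; a fully generic set of size 4 gives K ≈ 2.5000.

|A| = 4, |A + A| = 10, K = 10/4 = 5/2.


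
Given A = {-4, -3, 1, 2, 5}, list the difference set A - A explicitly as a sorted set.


A - A = {a - a' : a, a' ∈ A}.
Compute a - a' for each ordered pair (a, a'):
a = -4: -4--4=0, -4--3=-1, -4-1=-5, -4-2=-6, -4-5=-9
a = -3: -3--4=1, -3--3=0, -3-1=-4, -3-2=-5, -3-5=-8
a = 1: 1--4=5, 1--3=4, 1-1=0, 1-2=-1, 1-5=-4
a = 2: 2--4=6, 2--3=5, 2-1=1, 2-2=0, 2-5=-3
a = 5: 5--4=9, 5--3=8, 5-1=4, 5-2=3, 5-5=0
Collecting distinct values (and noting 0 appears from a-a):
A - A = {-9, -8, -6, -5, -4, -3, -1, 0, 1, 3, 4, 5, 6, 8, 9}
|A - A| = 15

A - A = {-9, -8, -6, -5, -4, -3, -1, 0, 1, 3, 4, 5, 6, 8, 9}


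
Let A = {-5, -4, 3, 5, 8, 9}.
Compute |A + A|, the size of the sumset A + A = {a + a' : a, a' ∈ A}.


A + A = {a + a' : a, a' ∈ A}; |A| = 6.
General bounds: 2|A| - 1 ≤ |A + A| ≤ |A|(|A|+1)/2, i.e. 11 ≤ |A + A| ≤ 21.
Lower bound 2|A|-1 is attained iff A is an arithmetic progression.
Enumerate sums a + a' for a ≤ a' (symmetric, so this suffices):
a = -5: -5+-5=-10, -5+-4=-9, -5+3=-2, -5+5=0, -5+8=3, -5+9=4
a = -4: -4+-4=-8, -4+3=-1, -4+5=1, -4+8=4, -4+9=5
a = 3: 3+3=6, 3+5=8, 3+8=11, 3+9=12
a = 5: 5+5=10, 5+8=13, 5+9=14
a = 8: 8+8=16, 8+9=17
a = 9: 9+9=18
Distinct sums: {-10, -9, -8, -2, -1, 0, 1, 3, 4, 5, 6, 8, 10, 11, 12, 13, 14, 16, 17, 18}
|A + A| = 20

|A + A| = 20


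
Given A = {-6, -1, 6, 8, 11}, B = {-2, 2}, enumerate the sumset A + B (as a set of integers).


A + B = {a + b : a ∈ A, b ∈ B}.
Enumerate all |A|·|B| = 5·2 = 10 pairs (a, b) and collect distinct sums.
a = -6: -6+-2=-8, -6+2=-4
a = -1: -1+-2=-3, -1+2=1
a = 6: 6+-2=4, 6+2=8
a = 8: 8+-2=6, 8+2=10
a = 11: 11+-2=9, 11+2=13
Collecting distinct sums: A + B = {-8, -4, -3, 1, 4, 6, 8, 9, 10, 13}
|A + B| = 10

A + B = {-8, -4, -3, 1, 4, 6, 8, 9, 10, 13}


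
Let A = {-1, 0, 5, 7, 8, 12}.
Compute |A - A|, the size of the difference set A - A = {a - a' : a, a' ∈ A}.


A - A = {a - a' : a, a' ∈ A}; |A| = 6.
Bounds: 2|A|-1 ≤ |A - A| ≤ |A|² - |A| + 1, i.e. 11 ≤ |A - A| ≤ 31.
Note: 0 ∈ A - A always (from a - a). The set is symmetric: if d ∈ A - A then -d ∈ A - A.
Enumerate nonzero differences d = a - a' with a > a' (then include -d):
Positive differences: {1, 2, 3, 4, 5, 6, 7, 8, 9, 12, 13}
Full difference set: {0} ∪ (positive diffs) ∪ (negative diffs).
|A - A| = 1 + 2·11 = 23 (matches direct enumeration: 23).

|A - A| = 23


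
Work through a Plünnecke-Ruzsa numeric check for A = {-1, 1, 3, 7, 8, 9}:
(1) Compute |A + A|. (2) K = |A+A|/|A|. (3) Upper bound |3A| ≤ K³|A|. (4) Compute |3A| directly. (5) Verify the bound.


|A| = 6.
Step 1: Compute A + A by enumerating all 36 pairs.
A + A = {-2, 0, 2, 4, 6, 7, 8, 9, 10, 11, 12, 14, 15, 16, 17, 18}, so |A + A| = 16.
Step 2: Doubling constant K = |A + A|/|A| = 16/6 = 16/6 ≈ 2.6667.
Step 3: Plünnecke-Ruzsa gives |3A| ≤ K³·|A| = (2.6667)³ · 6 ≈ 113.7778.
Step 4: Compute 3A = A + A + A directly by enumerating all triples (a,b,c) ∈ A³; |3A| = 27.
Step 5: Check 27 ≤ 113.7778? Yes ✓.

K = 16/6, Plünnecke-Ruzsa bound K³|A| ≈ 113.7778, |3A| = 27, inequality holds.


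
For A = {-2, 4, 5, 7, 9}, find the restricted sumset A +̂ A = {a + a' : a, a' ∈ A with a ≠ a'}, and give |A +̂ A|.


Restricted sumset: A +̂ A = {a + a' : a ∈ A, a' ∈ A, a ≠ a'}.
Equivalently, take A + A and drop any sum 2a that is achievable ONLY as a + a for a ∈ A (i.e. sums representable only with equal summands).
Enumerate pairs (a, a') with a < a' (symmetric, so each unordered pair gives one sum; this covers all a ≠ a'):
  -2 + 4 = 2
  -2 + 5 = 3
  -2 + 7 = 5
  -2 + 9 = 7
  4 + 5 = 9
  4 + 7 = 11
  4 + 9 = 13
  5 + 7 = 12
  5 + 9 = 14
  7 + 9 = 16
Collected distinct sums: {2, 3, 5, 7, 9, 11, 12, 13, 14, 16}
|A +̂ A| = 10
(Reference bound: |A +̂ A| ≥ 2|A| - 3 for |A| ≥ 2, with |A| = 5 giving ≥ 7.)

|A +̂ A| = 10


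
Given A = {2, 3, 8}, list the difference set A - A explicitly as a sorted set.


A - A = {a - a' : a, a' ∈ A}.
Compute a - a' for each ordered pair (a, a'):
a = 2: 2-2=0, 2-3=-1, 2-8=-6
a = 3: 3-2=1, 3-3=0, 3-8=-5
a = 8: 8-2=6, 8-3=5, 8-8=0
Collecting distinct values (and noting 0 appears from a-a):
A - A = {-6, -5, -1, 0, 1, 5, 6}
|A - A| = 7

A - A = {-6, -5, -1, 0, 1, 5, 6}


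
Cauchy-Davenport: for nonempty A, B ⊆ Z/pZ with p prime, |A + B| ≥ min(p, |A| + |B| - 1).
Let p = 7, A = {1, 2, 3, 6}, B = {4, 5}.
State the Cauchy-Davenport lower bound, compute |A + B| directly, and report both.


Cauchy-Davenport: |A + B| ≥ min(p, |A| + |B| - 1) for A, B nonempty in Z/pZ.
|A| = 4, |B| = 2, p = 7.
CD lower bound = min(7, 4 + 2 - 1) = min(7, 5) = 5.
Compute A + B mod 7 directly:
a = 1: 1+4=5, 1+5=6
a = 2: 2+4=6, 2+5=0
a = 3: 3+4=0, 3+5=1
a = 6: 6+4=3, 6+5=4
A + B = {0, 1, 3, 4, 5, 6}, so |A + B| = 6.
Verify: 6 ≥ 5? Yes ✓.

CD lower bound = 5, actual |A + B| = 6.


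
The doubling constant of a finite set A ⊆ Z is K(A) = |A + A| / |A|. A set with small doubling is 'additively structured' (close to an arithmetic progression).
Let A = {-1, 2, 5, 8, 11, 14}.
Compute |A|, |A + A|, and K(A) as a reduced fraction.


|A| = 6.
Compute A + A by enumerating all 36 pairs.
A + A = {-2, 1, 4, 7, 10, 13, 16, 19, 22, 25, 28}, so |A + A| = 11.
K = |A + A| / |A| = 11/6 (already in lowest terms) ≈ 1.8333.
Reference: AP of size 6 gives K = 11/6 ≈ 1.8333; a fully generic set of size 6 gives K ≈ 3.5000.

|A| = 6, |A + A| = 11, K = 11/6.


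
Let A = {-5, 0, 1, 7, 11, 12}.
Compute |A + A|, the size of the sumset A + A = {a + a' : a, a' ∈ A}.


A + A = {a + a' : a, a' ∈ A}; |A| = 6.
General bounds: 2|A| - 1 ≤ |A + A| ≤ |A|(|A|+1)/2, i.e. 11 ≤ |A + A| ≤ 21.
Lower bound 2|A|-1 is attained iff A is an arithmetic progression.
Enumerate sums a + a' for a ≤ a' (symmetric, so this suffices):
a = -5: -5+-5=-10, -5+0=-5, -5+1=-4, -5+7=2, -5+11=6, -5+12=7
a = 0: 0+0=0, 0+1=1, 0+7=7, 0+11=11, 0+12=12
a = 1: 1+1=2, 1+7=8, 1+11=12, 1+12=13
a = 7: 7+7=14, 7+11=18, 7+12=19
a = 11: 11+11=22, 11+12=23
a = 12: 12+12=24
Distinct sums: {-10, -5, -4, 0, 1, 2, 6, 7, 8, 11, 12, 13, 14, 18, 19, 22, 23, 24}
|A + A| = 18

|A + A| = 18


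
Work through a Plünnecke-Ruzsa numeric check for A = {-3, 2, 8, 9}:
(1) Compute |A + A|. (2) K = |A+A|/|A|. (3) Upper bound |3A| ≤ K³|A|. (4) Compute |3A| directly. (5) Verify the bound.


|A| = 4.
Step 1: Compute A + A by enumerating all 16 pairs.
A + A = {-6, -1, 4, 5, 6, 10, 11, 16, 17, 18}, so |A + A| = 10.
Step 2: Doubling constant K = |A + A|/|A| = 10/4 = 10/4 ≈ 2.5000.
Step 3: Plünnecke-Ruzsa gives |3A| ≤ K³·|A| = (2.5000)³ · 4 ≈ 62.5000.
Step 4: Compute 3A = A + A + A directly by enumerating all triples (a,b,c) ∈ A³; |3A| = 19.
Step 5: Check 19 ≤ 62.5000? Yes ✓.

K = 10/4, Plünnecke-Ruzsa bound K³|A| ≈ 62.5000, |3A| = 19, inequality holds.


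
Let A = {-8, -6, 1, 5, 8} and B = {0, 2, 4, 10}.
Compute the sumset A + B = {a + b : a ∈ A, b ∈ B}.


A + B = {a + b : a ∈ A, b ∈ B}.
Enumerate all |A|·|B| = 5·4 = 20 pairs (a, b) and collect distinct sums.
a = -8: -8+0=-8, -8+2=-6, -8+4=-4, -8+10=2
a = -6: -6+0=-6, -6+2=-4, -6+4=-2, -6+10=4
a = 1: 1+0=1, 1+2=3, 1+4=5, 1+10=11
a = 5: 5+0=5, 5+2=7, 5+4=9, 5+10=15
a = 8: 8+0=8, 8+2=10, 8+4=12, 8+10=18
Collecting distinct sums: A + B = {-8, -6, -4, -2, 1, 2, 3, 4, 5, 7, 8, 9, 10, 11, 12, 15, 18}
|A + B| = 17

A + B = {-8, -6, -4, -2, 1, 2, 3, 4, 5, 7, 8, 9, 10, 11, 12, 15, 18}


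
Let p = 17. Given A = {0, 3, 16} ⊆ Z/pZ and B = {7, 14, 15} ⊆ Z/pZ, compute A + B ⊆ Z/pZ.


Work in Z/17Z: reduce every sum a + b modulo 17.
Enumerate all 9 pairs:
a = 0: 0+7=7, 0+14=14, 0+15=15
a = 3: 3+7=10, 3+14=0, 3+15=1
a = 16: 16+7=6, 16+14=13, 16+15=14
Distinct residues collected: {0, 1, 6, 7, 10, 13, 14, 15}
|A + B| = 8 (out of 17 total residues).

A + B = {0, 1, 6, 7, 10, 13, 14, 15}


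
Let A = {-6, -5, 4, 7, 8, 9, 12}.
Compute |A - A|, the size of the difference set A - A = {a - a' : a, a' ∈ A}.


A - A = {a - a' : a, a' ∈ A}; |A| = 7.
Bounds: 2|A|-1 ≤ |A - A| ≤ |A|² - |A| + 1, i.e. 13 ≤ |A - A| ≤ 43.
Note: 0 ∈ A - A always (from a - a). The set is symmetric: if d ∈ A - A then -d ∈ A - A.
Enumerate nonzero differences d = a - a' with a > a' (then include -d):
Positive differences: {1, 2, 3, 4, 5, 8, 9, 10, 12, 13, 14, 15, 17, 18}
Full difference set: {0} ∪ (positive diffs) ∪ (negative diffs).
|A - A| = 1 + 2·14 = 29 (matches direct enumeration: 29).

|A - A| = 29


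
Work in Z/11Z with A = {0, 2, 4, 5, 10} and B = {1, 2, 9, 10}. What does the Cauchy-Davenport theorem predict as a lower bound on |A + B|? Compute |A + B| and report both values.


Cauchy-Davenport: |A + B| ≥ min(p, |A| + |B| - 1) for A, B nonempty in Z/pZ.
|A| = 5, |B| = 4, p = 11.
CD lower bound = min(11, 5 + 4 - 1) = min(11, 8) = 8.
Compute A + B mod 11 directly:
a = 0: 0+1=1, 0+2=2, 0+9=9, 0+10=10
a = 2: 2+1=3, 2+2=4, 2+9=0, 2+10=1
a = 4: 4+1=5, 4+2=6, 4+9=2, 4+10=3
a = 5: 5+1=6, 5+2=7, 5+9=3, 5+10=4
a = 10: 10+1=0, 10+2=1, 10+9=8, 10+10=9
A + B = {0, 1, 2, 3, 4, 5, 6, 7, 8, 9, 10}, so |A + B| = 11.
Verify: 11 ≥ 8? Yes ✓.

CD lower bound = 8, actual |A + B| = 11.


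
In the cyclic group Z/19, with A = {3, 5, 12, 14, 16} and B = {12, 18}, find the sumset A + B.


Work in Z/19Z: reduce every sum a + b modulo 19.
Enumerate all 10 pairs:
a = 3: 3+12=15, 3+18=2
a = 5: 5+12=17, 5+18=4
a = 12: 12+12=5, 12+18=11
a = 14: 14+12=7, 14+18=13
a = 16: 16+12=9, 16+18=15
Distinct residues collected: {2, 4, 5, 7, 9, 11, 13, 15, 17}
|A + B| = 9 (out of 19 total residues).

A + B = {2, 4, 5, 7, 9, 11, 13, 15, 17}


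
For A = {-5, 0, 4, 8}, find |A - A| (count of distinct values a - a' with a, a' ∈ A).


A - A = {a - a' : a, a' ∈ A}; |A| = 4.
Bounds: 2|A|-1 ≤ |A - A| ≤ |A|² - |A| + 1, i.e. 7 ≤ |A - A| ≤ 13.
Note: 0 ∈ A - A always (from a - a). The set is symmetric: if d ∈ A - A then -d ∈ A - A.
Enumerate nonzero differences d = a - a' with a > a' (then include -d):
Positive differences: {4, 5, 8, 9, 13}
Full difference set: {0} ∪ (positive diffs) ∪ (negative diffs).
|A - A| = 1 + 2·5 = 11 (matches direct enumeration: 11).

|A - A| = 11


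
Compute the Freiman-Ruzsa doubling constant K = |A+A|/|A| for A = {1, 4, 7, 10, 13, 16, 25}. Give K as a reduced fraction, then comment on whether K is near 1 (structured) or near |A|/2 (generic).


|A| = 7.
Compute A + A by enumerating all 49 pairs.
A + A = {2, 5, 8, 11, 14, 17, 20, 23, 26, 29, 32, 35, 38, 41, 50}, so |A + A| = 15.
K = |A + A| / |A| = 15/7 (already in lowest terms) ≈ 2.1429.
Reference: AP of size 7 gives K = 13/7 ≈ 1.8571; a fully generic set of size 7 gives K ≈ 4.0000.

|A| = 7, |A + A| = 15, K = 15/7.


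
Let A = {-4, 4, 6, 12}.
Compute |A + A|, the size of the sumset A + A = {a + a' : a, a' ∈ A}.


A + A = {a + a' : a, a' ∈ A}; |A| = 4.
General bounds: 2|A| - 1 ≤ |A + A| ≤ |A|(|A|+1)/2, i.e. 7 ≤ |A + A| ≤ 10.
Lower bound 2|A|-1 is attained iff A is an arithmetic progression.
Enumerate sums a + a' for a ≤ a' (symmetric, so this suffices):
a = -4: -4+-4=-8, -4+4=0, -4+6=2, -4+12=8
a = 4: 4+4=8, 4+6=10, 4+12=16
a = 6: 6+6=12, 6+12=18
a = 12: 12+12=24
Distinct sums: {-8, 0, 2, 8, 10, 12, 16, 18, 24}
|A + A| = 9

|A + A| = 9


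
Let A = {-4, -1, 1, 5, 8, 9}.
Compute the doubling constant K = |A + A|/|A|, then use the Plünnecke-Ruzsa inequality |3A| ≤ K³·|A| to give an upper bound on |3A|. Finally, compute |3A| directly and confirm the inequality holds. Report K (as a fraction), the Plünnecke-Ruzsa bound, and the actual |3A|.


|A| = 6.
Step 1: Compute A + A by enumerating all 36 pairs.
A + A = {-8, -5, -3, -2, 0, 1, 2, 4, 5, 6, 7, 8, 9, 10, 13, 14, 16, 17, 18}, so |A + A| = 19.
Step 2: Doubling constant K = |A + A|/|A| = 19/6 = 19/6 ≈ 3.1667.
Step 3: Plünnecke-Ruzsa gives |3A| ≤ K³·|A| = (3.1667)³ · 6 ≈ 190.5278.
Step 4: Compute 3A = A + A + A directly by enumerating all triples (a,b,c) ∈ A³; |3A| = 35.
Step 5: Check 35 ≤ 190.5278? Yes ✓.

K = 19/6, Plünnecke-Ruzsa bound K³|A| ≈ 190.5278, |3A| = 35, inequality holds.


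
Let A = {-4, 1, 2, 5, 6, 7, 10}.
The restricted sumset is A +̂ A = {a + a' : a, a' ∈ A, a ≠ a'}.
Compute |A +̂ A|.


Restricted sumset: A +̂ A = {a + a' : a ∈ A, a' ∈ A, a ≠ a'}.
Equivalently, take A + A and drop any sum 2a that is achievable ONLY as a + a for a ∈ A (i.e. sums representable only with equal summands).
Enumerate pairs (a, a') with a < a' (symmetric, so each unordered pair gives one sum; this covers all a ≠ a'):
  -4 + 1 = -3
  -4 + 2 = -2
  -4 + 5 = 1
  -4 + 6 = 2
  -4 + 7 = 3
  -4 + 10 = 6
  1 + 2 = 3
  1 + 5 = 6
  1 + 6 = 7
  1 + 7 = 8
  1 + 10 = 11
  2 + 5 = 7
  2 + 6 = 8
  2 + 7 = 9
  2 + 10 = 12
  5 + 6 = 11
  5 + 7 = 12
  5 + 10 = 15
  6 + 7 = 13
  6 + 10 = 16
  7 + 10 = 17
Collected distinct sums: {-3, -2, 1, 2, 3, 6, 7, 8, 9, 11, 12, 13, 15, 16, 17}
|A +̂ A| = 15
(Reference bound: |A +̂ A| ≥ 2|A| - 3 for |A| ≥ 2, with |A| = 7 giving ≥ 11.)

|A +̂ A| = 15


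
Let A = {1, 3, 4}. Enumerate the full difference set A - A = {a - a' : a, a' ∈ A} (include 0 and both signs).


A - A = {a - a' : a, a' ∈ A}.
Compute a - a' for each ordered pair (a, a'):
a = 1: 1-1=0, 1-3=-2, 1-4=-3
a = 3: 3-1=2, 3-3=0, 3-4=-1
a = 4: 4-1=3, 4-3=1, 4-4=0
Collecting distinct values (and noting 0 appears from a-a):
A - A = {-3, -2, -1, 0, 1, 2, 3}
|A - A| = 7

A - A = {-3, -2, -1, 0, 1, 2, 3}


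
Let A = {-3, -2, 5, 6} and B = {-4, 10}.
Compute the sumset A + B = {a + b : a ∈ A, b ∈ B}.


A + B = {a + b : a ∈ A, b ∈ B}.
Enumerate all |A|·|B| = 4·2 = 8 pairs (a, b) and collect distinct sums.
a = -3: -3+-4=-7, -3+10=7
a = -2: -2+-4=-6, -2+10=8
a = 5: 5+-4=1, 5+10=15
a = 6: 6+-4=2, 6+10=16
Collecting distinct sums: A + B = {-7, -6, 1, 2, 7, 8, 15, 16}
|A + B| = 8

A + B = {-7, -6, 1, 2, 7, 8, 15, 16}


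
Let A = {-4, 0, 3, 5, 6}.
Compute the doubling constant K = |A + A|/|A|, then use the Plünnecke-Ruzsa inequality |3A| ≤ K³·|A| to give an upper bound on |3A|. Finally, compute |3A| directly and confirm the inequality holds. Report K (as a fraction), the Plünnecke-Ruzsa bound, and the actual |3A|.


|A| = 5.
Step 1: Compute A + A by enumerating all 25 pairs.
A + A = {-8, -4, -1, 0, 1, 2, 3, 5, 6, 8, 9, 10, 11, 12}, so |A + A| = 14.
Step 2: Doubling constant K = |A + A|/|A| = 14/5 = 14/5 ≈ 2.8000.
Step 3: Plünnecke-Ruzsa gives |3A| ≤ K³·|A| = (2.8000)³ · 5 ≈ 109.7600.
Step 4: Compute 3A = A + A + A directly by enumerating all triples (a,b,c) ∈ A³; |3A| = 26.
Step 5: Check 26 ≤ 109.7600? Yes ✓.

K = 14/5, Plünnecke-Ruzsa bound K³|A| ≈ 109.7600, |3A| = 26, inequality holds.


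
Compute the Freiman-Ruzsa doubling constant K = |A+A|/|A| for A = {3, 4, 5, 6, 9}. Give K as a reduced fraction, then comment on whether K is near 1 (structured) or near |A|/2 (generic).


|A| = 5.
Compute A + A by enumerating all 25 pairs.
A + A = {6, 7, 8, 9, 10, 11, 12, 13, 14, 15, 18}, so |A + A| = 11.
K = |A + A| / |A| = 11/5 (already in lowest terms) ≈ 2.2000.
Reference: AP of size 5 gives K = 9/5 ≈ 1.8000; a fully generic set of size 5 gives K ≈ 3.0000.

|A| = 5, |A + A| = 11, K = 11/5.


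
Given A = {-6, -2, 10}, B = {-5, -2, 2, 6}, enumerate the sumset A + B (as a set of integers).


A + B = {a + b : a ∈ A, b ∈ B}.
Enumerate all |A|·|B| = 3·4 = 12 pairs (a, b) and collect distinct sums.
a = -6: -6+-5=-11, -6+-2=-8, -6+2=-4, -6+6=0
a = -2: -2+-5=-7, -2+-2=-4, -2+2=0, -2+6=4
a = 10: 10+-5=5, 10+-2=8, 10+2=12, 10+6=16
Collecting distinct sums: A + B = {-11, -8, -7, -4, 0, 4, 5, 8, 12, 16}
|A + B| = 10

A + B = {-11, -8, -7, -4, 0, 4, 5, 8, 12, 16}
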